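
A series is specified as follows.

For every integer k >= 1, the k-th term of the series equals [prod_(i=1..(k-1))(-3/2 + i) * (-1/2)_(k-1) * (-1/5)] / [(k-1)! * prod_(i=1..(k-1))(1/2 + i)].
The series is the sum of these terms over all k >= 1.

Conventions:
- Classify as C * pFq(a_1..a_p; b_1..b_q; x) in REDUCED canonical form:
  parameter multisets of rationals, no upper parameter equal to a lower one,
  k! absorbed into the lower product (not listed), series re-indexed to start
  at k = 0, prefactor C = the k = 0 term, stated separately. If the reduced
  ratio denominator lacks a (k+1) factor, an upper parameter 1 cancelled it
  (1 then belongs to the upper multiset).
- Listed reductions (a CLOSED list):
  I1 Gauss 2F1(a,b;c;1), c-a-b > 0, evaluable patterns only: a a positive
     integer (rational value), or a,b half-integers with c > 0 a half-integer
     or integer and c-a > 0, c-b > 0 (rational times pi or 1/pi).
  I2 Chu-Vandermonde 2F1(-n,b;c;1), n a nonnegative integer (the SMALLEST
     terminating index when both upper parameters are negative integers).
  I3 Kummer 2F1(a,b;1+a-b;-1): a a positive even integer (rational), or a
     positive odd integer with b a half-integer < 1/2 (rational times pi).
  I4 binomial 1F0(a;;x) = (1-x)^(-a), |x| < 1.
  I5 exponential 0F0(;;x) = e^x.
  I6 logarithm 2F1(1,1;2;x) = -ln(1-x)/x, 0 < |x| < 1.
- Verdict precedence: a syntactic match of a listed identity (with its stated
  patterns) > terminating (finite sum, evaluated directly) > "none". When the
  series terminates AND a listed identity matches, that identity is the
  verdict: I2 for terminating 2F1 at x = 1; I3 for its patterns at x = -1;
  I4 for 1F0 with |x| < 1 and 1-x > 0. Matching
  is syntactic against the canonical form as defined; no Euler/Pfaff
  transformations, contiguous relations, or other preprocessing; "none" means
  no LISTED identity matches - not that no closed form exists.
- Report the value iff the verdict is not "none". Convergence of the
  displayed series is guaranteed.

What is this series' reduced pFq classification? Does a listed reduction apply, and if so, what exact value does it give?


This is -1/5 * 2F1(-1/2, -1/2; 3/2; 1) in reduced canonical form. Verdict: Gauss's theorem I1 (half-integer case) matches (x = 1; upper {-1/2, -1/2} half-integers, c = 3/2 in the evaluable pattern). Sum: (-3/40) * pi.

Key step: with t_0 = -1/5, the lower running product (C = -1/5, x = 1) is a rising factorial.
Term ratio: r(k) = 1 * (k-1/2) (k-1/2) / [(k+3/2) (k+1)] - rational in k, leading ratio 1; with t_0 = -1/5, classification follows.


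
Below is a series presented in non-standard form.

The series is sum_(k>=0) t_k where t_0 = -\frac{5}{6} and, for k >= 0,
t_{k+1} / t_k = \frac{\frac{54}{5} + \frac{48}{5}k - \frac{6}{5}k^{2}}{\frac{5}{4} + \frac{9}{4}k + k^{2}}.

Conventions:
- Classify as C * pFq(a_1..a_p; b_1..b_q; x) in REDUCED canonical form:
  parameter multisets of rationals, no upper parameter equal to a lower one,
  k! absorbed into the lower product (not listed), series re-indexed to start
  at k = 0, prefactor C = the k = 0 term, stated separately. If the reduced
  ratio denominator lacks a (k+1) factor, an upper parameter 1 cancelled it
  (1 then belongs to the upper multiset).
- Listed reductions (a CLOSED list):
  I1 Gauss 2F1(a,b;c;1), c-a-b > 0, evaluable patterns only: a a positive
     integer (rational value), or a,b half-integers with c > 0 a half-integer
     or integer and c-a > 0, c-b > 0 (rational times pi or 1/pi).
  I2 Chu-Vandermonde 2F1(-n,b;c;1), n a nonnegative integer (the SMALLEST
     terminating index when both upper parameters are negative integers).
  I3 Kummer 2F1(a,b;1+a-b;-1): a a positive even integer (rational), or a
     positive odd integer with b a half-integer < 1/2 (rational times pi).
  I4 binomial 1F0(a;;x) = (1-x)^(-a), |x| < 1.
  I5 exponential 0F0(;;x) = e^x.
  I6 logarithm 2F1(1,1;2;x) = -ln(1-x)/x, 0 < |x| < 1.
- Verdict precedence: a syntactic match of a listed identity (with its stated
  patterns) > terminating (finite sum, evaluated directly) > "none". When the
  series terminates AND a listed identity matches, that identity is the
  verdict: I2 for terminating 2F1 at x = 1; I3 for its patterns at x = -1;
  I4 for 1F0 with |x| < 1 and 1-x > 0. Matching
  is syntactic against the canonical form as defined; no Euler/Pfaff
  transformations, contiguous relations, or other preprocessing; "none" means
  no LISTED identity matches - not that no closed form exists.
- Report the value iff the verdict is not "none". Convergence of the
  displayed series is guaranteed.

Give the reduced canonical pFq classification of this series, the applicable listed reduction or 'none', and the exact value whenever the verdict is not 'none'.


With C = -\frac{5}{6}: the canonical form is 2F1(-9, 1; \frac{5}{4}; -\frac{6}{5}). Verdict: terminating (-9 upstairs). 10 nonzero terms in all; added directly. Exact value: -\frac{8369313799103057}{13894511718750}.

First insight: from the first term -\frac{5}{6}: roots of the ratio polynomials (prefactor -5/6) are the negated parameters.
Term ratio: r(k) = -\frac{6}{5} * (k-9) (k+1) / [(k+\frac{5}{4}) (k+1)] - poly over poly, x = -\frac{6}{5} from leading terms; C = -\frac{5}{6} at k = 0.


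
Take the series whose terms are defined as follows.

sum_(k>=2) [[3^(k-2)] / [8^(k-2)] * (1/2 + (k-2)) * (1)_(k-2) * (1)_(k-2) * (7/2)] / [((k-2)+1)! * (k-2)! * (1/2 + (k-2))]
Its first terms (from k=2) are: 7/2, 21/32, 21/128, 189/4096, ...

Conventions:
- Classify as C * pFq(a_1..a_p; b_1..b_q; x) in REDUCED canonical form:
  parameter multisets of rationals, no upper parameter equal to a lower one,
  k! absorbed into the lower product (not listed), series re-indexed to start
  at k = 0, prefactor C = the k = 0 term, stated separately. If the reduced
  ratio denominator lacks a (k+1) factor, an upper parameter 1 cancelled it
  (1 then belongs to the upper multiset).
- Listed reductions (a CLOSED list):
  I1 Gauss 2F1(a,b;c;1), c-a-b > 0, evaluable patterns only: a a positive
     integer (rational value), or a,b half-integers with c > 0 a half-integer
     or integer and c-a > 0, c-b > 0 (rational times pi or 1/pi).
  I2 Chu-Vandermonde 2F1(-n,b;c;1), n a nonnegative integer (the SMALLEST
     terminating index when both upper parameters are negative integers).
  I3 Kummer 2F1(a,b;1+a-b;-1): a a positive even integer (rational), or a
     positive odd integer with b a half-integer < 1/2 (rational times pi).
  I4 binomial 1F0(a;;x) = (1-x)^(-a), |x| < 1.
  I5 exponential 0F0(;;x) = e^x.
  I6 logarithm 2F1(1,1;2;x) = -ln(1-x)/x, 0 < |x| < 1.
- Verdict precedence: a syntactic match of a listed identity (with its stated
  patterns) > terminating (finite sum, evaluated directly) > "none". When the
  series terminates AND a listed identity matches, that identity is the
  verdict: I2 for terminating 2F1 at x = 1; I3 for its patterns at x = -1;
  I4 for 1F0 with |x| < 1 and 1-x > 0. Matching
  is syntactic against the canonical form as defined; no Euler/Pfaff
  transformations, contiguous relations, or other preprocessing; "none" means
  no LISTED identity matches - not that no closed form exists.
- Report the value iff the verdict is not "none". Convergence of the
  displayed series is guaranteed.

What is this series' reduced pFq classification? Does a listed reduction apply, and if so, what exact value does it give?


Key observation: t_0 = 7/2 here, and striking the common factor k + 1/2 reduces the term (C = 7/2).
Adjacent-term ratio: r(k) = (3/8) * (k+1) (k+1) / [(k+2) (k+1)] - rational in k, leading ratio (3/8); with t_0 = 7/2, classification follows.

Canonical form: C = 7/2 times 2F1 with upper {1, 1}, lower {2}, x = 3/8. Verdict at x = 3/8: logarithm (I6) matches (the logarithm: parameters (1,1;2), x = 3/8). Value: (-28/3) * ln(5/8).


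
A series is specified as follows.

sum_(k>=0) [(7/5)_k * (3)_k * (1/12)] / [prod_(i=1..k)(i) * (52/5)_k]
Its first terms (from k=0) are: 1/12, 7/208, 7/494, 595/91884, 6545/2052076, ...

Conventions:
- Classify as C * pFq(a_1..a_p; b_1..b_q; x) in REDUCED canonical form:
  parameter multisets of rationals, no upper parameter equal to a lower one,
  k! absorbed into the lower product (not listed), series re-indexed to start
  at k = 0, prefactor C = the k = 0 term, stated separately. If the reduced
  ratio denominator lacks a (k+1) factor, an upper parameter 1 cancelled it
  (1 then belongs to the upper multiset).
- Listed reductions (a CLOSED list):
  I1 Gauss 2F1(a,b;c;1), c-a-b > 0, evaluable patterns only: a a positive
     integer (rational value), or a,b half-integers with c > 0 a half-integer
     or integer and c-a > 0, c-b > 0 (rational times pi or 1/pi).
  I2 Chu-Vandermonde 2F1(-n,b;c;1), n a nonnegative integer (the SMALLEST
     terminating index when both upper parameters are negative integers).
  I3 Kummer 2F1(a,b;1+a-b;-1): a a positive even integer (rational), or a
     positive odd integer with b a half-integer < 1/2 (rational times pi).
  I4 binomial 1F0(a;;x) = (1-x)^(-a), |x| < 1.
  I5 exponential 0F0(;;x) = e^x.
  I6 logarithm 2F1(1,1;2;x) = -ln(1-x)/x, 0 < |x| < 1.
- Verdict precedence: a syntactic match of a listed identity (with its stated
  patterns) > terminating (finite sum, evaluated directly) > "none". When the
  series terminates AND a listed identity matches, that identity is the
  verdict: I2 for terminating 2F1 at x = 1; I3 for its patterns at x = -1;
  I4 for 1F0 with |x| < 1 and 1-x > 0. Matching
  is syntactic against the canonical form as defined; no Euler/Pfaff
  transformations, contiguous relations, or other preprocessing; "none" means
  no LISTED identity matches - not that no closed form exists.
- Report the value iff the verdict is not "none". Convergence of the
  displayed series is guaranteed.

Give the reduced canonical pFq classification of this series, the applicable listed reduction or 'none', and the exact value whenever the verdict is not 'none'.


At argument 1: a 2F1 with upper {7/5, 3}, lower {52/5}, scaled by C = 1/12. Verdict (x = 1): Gauss (I1, integer-parameter pattern) applies (x = 1: the Gamma ratio telescopes since c-a-b = 6 > 0 and a = 3 in Z>0). Exact value: 1739/12000.

Key observation: from the first term 1/12: the product of the first k integers (C = 1/12) is k!.
Term ratio: r(k) = 1 * (k+7/5) (k+3) / [(k+52/5) (k+1)] ; factor over Q: parameters, x = 1, and C = 1/12.


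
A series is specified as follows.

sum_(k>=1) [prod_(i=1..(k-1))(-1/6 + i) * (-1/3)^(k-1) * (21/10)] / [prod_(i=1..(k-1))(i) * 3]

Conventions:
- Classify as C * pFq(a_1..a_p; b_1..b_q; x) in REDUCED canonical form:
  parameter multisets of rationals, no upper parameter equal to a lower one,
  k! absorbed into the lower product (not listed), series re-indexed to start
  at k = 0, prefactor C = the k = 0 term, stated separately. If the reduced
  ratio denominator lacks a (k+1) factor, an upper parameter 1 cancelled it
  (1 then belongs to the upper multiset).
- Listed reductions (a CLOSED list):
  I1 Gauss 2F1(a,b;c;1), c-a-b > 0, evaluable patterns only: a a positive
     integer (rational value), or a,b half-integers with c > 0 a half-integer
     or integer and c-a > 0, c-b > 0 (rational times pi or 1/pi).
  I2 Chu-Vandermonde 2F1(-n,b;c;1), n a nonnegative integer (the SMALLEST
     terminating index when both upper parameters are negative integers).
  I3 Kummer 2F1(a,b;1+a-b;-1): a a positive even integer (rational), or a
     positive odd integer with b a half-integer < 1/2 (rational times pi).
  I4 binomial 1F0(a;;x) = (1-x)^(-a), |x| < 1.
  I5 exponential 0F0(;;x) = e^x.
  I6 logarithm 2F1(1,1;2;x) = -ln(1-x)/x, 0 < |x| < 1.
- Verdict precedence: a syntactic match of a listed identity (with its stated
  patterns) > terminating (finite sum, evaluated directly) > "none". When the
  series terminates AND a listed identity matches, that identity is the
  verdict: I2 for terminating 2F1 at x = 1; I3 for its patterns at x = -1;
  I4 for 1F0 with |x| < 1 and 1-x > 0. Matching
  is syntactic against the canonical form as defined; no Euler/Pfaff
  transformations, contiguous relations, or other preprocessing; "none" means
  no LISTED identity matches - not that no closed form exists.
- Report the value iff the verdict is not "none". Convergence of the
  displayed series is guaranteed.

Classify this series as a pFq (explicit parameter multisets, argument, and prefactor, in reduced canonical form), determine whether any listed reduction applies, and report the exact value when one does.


At argument -1/3: a 1F0 with upper {5/6}, lower {-}, scaled by C = 7/10. Verdict: binomial (I4) matches (the 1F0 binomial series: exponent -5/6, x = -1/3). Its exact value is (7/10) * (4/3)^(-5/6).

The tell: with t_0 = 7/10, the product of the first k integers (C = 7/10) is k!.
Adjacent-term ratio: r(k) = (-1/3) * (k+5/6) / [(k+1)] ; factor over Q: parameters, x = (-1/3), and C = 7/10.


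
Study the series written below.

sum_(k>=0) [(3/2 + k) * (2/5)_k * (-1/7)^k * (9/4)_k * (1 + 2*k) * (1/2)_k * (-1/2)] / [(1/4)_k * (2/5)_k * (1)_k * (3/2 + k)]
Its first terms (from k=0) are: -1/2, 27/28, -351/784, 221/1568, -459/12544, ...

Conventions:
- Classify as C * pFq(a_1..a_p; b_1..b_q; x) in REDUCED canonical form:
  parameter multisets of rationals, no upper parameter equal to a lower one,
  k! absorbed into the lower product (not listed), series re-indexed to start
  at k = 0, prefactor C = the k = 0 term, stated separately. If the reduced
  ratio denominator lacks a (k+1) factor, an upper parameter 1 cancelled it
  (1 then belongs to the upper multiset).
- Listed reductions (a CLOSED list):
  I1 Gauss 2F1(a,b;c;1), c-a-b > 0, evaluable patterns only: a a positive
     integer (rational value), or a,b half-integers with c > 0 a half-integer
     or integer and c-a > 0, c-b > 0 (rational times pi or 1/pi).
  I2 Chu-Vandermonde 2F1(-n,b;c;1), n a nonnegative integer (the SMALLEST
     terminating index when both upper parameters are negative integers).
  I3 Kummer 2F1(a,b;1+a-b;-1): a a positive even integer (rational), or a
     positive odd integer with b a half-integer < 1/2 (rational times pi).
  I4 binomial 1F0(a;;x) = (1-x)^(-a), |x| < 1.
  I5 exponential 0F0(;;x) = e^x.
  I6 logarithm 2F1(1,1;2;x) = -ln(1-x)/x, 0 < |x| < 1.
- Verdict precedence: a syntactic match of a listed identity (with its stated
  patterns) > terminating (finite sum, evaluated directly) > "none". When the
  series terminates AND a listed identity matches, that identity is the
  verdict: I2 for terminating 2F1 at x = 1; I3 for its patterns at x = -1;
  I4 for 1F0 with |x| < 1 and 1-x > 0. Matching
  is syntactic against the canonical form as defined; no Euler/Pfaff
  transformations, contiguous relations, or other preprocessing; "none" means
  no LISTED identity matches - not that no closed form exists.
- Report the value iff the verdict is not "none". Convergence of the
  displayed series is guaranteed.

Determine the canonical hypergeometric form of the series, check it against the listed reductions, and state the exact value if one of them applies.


Key step: t_0 = -1/2 here, and the (2k+1) factor (prefactor -1/2) shifts (1/2)_k to (3/2)_k.
Ratio: r(k) = (-1/7) * (k+3/2) (k+9/4) / [(k+1/4) (k+1)] - rational; roots negated = parameters, x = (-1/7), C = -1/2.

x = -1/7 here; the reduced form reads 2F1, upper {3/2, 9/4}, lower {1/4}, C = -1/2. Verdict: no listed reduction: x = -1/7 and upper {3/2, 9/4} fail every I1-I6 pattern.


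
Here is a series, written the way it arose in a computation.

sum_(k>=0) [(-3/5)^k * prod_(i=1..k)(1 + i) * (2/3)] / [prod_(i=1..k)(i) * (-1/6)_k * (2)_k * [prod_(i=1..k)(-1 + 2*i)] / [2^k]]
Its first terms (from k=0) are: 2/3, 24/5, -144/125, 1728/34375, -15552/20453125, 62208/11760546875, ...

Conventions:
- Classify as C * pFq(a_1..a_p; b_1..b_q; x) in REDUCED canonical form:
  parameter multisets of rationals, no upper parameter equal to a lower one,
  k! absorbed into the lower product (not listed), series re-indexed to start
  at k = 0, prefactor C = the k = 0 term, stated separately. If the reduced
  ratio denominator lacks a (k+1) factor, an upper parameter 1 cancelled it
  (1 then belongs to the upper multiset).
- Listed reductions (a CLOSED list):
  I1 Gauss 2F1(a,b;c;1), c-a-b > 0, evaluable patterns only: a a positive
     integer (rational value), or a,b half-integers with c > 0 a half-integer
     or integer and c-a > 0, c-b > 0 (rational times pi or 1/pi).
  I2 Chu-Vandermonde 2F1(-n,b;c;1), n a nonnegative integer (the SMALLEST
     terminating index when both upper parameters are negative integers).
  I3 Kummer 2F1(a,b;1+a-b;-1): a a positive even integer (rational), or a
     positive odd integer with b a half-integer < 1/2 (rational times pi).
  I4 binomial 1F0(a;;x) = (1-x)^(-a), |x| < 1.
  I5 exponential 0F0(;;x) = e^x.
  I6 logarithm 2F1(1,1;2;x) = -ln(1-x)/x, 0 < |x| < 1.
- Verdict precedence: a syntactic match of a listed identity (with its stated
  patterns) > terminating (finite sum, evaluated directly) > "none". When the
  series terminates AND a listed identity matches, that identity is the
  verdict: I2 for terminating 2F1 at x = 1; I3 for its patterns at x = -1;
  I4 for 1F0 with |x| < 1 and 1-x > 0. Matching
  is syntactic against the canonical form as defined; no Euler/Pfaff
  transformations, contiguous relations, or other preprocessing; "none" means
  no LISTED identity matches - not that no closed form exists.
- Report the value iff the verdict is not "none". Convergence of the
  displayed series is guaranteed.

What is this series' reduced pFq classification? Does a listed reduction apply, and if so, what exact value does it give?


The series (x = -3/5) is 0F2: upper {-}, lower {-1/6, 1/2}, prefactor 2/3. Verdict: none. No listed pattern accepts 0F2(-; -1/6, 1/2; -3/5).

First insight: with t_0 = 2/3, the running product (C = 2/3) telescopes to a rising factorial.
Ratio: r(k) = (-3/5) * 1 / [(k-1/6) (k+1/2) (k+1)] - rational in k. x = (-3/5); t_0 = 2/3; negate the roots.


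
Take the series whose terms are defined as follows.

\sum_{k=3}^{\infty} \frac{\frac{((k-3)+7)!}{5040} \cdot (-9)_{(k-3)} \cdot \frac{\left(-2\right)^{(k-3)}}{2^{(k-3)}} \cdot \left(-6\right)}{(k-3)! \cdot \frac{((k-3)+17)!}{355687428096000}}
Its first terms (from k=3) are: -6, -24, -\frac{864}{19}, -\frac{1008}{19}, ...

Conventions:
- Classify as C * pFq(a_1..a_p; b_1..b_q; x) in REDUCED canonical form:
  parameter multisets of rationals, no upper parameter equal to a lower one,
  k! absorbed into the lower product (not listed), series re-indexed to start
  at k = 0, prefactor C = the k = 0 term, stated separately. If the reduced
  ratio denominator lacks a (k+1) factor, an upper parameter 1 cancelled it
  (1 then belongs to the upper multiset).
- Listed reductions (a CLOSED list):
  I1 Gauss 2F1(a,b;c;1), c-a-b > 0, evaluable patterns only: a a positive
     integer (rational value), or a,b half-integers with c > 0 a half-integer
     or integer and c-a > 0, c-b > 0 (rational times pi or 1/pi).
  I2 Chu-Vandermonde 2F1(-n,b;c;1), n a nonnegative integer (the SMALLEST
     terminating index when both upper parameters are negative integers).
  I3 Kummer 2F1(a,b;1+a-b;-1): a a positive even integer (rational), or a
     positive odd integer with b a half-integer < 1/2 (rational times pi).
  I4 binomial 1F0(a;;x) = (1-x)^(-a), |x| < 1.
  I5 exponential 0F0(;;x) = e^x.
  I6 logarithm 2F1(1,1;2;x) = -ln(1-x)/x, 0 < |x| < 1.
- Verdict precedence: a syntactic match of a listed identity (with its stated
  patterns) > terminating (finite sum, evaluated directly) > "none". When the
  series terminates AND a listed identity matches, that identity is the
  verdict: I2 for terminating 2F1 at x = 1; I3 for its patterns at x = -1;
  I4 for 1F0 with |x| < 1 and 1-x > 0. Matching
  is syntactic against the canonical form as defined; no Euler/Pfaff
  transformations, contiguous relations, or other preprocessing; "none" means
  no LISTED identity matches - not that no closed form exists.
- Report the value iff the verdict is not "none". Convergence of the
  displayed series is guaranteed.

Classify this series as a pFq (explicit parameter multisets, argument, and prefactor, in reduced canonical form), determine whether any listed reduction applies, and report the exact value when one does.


x = -1 here; the reduced form reads 2F1, upper {-9, 8}, lower {18}, C = -6. Verdict: Kummer (I3) matches (x = -1; c = 18 equals 1+a-b for upper {-9, 8}: listed pattern). Its exact value is -204.

The tell: from the first term -6: the denominator's factorial ratio (prefactor -6) is a lower Pochhammer.
Term ratio: r(k) = -1 * (k-9) (k+8) / [(k+18) (k+1)] - poly over poly, x = -1 from leading terms; C = -6 at k = 0.


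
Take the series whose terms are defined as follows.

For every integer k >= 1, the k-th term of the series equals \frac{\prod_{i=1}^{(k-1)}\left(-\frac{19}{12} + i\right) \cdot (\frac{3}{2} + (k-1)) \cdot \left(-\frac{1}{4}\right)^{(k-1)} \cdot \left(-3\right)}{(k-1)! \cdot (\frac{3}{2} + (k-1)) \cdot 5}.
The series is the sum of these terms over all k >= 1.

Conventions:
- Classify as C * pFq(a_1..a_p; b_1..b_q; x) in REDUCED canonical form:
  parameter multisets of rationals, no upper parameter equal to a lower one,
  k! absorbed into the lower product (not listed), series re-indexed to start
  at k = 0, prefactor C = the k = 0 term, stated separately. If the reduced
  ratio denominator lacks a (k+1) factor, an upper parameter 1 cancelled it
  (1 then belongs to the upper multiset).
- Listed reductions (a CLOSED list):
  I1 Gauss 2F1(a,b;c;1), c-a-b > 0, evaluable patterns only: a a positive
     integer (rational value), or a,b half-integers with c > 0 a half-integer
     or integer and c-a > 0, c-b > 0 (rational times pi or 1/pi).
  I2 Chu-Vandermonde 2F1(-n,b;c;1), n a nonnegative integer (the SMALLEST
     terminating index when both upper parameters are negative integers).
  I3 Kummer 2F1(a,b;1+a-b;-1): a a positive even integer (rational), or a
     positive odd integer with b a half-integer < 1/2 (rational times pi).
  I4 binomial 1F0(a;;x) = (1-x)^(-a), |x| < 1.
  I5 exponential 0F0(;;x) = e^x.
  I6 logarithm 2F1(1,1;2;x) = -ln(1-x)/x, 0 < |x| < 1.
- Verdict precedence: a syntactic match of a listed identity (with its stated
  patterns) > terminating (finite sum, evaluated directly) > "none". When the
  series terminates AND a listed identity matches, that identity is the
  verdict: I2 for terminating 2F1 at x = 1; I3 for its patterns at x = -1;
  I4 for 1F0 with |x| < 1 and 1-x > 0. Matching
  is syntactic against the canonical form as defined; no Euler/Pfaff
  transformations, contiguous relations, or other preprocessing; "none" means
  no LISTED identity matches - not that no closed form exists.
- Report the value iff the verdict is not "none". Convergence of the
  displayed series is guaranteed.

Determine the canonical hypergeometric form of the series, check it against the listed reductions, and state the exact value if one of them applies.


This is -\frac{3}{5} * 1F0(-\frac{7}{12}; -; -\frac{1}{4}) in reduced canonical form. Verdict: the binomial series (I4) matches (the 1F0 binomial series: exponent 7/12, x = -\frac{1}{4}). Exact value: \left(-\frac{3}{5}\right) \cdot \left(\frac{5}{4}\right)^{\frac{7}{12}}.

Key step: t_0 = -\frac{3}{5} here, and the constant factors (prefactor -3/5) combine into one prefactor.
Step ratio: r(k) = -\frac{1}{4} * (k-\frac{7}{12}) / [(k+1)] - rational in k. x = -\frac{1}{4}; t_0 = -\frac{3}{5}; negate the roots.


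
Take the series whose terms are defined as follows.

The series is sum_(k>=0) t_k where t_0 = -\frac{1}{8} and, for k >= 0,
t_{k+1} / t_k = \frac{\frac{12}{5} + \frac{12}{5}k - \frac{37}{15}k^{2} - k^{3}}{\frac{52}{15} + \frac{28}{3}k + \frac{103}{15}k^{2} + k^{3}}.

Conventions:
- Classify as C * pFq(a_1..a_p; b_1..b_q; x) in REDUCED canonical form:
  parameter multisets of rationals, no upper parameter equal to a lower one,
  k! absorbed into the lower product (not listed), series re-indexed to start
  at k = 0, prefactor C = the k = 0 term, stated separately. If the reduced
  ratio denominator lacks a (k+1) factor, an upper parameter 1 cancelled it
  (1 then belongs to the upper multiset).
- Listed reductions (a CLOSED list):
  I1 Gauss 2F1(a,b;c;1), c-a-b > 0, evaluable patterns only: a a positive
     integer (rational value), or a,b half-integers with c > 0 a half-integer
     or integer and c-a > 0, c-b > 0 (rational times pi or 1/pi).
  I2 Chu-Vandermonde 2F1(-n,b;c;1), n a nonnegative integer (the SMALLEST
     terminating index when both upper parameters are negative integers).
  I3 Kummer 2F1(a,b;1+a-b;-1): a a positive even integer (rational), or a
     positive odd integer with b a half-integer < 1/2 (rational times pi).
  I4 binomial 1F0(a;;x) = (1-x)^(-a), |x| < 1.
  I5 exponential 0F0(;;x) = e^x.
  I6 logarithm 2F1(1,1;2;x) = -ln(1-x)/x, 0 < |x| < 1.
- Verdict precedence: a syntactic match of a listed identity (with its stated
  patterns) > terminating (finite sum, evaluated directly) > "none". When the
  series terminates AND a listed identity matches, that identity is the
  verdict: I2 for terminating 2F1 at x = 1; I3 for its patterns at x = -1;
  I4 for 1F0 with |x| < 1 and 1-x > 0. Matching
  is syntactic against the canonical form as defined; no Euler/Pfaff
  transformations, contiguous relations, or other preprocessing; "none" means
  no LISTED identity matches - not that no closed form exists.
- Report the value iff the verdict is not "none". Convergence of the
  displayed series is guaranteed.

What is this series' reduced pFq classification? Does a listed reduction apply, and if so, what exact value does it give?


Key step: with t_0 = -\frac{1}{8}, the expanded ratio factors over Q; prefactor -1/8, roots give parameters.
Adjacent-term ratio: r(k) = -1 * (k-\frac{6}{5}) (k+3) / [(k+\frac{26}{5}) (k+1)] - poly over poly, x = -1 from leading terms; C = -\frac{1}{8} at k = 0.

x = -1 here; the reduced form reads 2F1, upper {-\frac{6}{5}, 3}, lower {\frac{26}{5}}, C = -\frac{1}{8}. Verdict: none. Every listed pattern misses the 2F1 form at -1, upper {-\frac{6}{5}, 3}.


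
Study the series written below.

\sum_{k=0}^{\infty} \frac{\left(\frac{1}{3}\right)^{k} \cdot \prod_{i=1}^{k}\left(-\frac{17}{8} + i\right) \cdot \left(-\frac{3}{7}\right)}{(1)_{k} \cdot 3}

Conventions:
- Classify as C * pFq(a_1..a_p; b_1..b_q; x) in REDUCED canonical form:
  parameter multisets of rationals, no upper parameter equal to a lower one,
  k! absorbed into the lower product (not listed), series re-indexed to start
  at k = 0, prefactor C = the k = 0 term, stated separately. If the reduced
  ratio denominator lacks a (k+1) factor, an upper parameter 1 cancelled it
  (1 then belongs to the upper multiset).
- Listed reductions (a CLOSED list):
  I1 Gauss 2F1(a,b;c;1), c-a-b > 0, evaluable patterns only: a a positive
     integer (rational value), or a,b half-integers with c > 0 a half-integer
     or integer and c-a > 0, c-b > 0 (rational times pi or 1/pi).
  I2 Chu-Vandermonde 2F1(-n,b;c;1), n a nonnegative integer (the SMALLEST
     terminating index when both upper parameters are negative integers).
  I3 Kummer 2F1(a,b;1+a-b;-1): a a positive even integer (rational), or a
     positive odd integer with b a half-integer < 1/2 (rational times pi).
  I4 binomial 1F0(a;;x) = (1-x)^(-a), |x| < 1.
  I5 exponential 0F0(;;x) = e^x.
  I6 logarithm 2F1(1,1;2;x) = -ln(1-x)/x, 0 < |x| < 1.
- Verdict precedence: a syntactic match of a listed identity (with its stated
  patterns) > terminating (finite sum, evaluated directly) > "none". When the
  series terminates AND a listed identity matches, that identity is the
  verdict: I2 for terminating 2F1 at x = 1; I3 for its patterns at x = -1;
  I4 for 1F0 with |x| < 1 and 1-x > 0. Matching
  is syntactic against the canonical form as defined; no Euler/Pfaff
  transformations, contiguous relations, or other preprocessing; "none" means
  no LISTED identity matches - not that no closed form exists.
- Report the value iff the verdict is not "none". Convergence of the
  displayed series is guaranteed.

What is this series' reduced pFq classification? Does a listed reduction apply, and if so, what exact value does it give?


Prefactor -\frac{1}{7}, argument \frac{1}{3}: 1F0 with upper {-\frac{9}{8}} over lower {-}. Verdict: the binomial series (I4) matches (the 1F0 binomial series: exponent 9/8, x = \frac{1}{3}). Exact value: \left(-\frac{1}{7}\right) \cdot \left(\frac{2}{3}\right)^{\frac{9}{8}}.

Key step: x = \frac{1}{3} and the running product (prefactor -1/7) telescopes to a rising factorial.
Consecutive-term ratio: r(k) = \frac{1}{3} * (k-\frac{9}{8}) / [(k+1)] ; factor over Q: parameters, x = \frac{1}{3}, and C = -\frac{1}{7}.


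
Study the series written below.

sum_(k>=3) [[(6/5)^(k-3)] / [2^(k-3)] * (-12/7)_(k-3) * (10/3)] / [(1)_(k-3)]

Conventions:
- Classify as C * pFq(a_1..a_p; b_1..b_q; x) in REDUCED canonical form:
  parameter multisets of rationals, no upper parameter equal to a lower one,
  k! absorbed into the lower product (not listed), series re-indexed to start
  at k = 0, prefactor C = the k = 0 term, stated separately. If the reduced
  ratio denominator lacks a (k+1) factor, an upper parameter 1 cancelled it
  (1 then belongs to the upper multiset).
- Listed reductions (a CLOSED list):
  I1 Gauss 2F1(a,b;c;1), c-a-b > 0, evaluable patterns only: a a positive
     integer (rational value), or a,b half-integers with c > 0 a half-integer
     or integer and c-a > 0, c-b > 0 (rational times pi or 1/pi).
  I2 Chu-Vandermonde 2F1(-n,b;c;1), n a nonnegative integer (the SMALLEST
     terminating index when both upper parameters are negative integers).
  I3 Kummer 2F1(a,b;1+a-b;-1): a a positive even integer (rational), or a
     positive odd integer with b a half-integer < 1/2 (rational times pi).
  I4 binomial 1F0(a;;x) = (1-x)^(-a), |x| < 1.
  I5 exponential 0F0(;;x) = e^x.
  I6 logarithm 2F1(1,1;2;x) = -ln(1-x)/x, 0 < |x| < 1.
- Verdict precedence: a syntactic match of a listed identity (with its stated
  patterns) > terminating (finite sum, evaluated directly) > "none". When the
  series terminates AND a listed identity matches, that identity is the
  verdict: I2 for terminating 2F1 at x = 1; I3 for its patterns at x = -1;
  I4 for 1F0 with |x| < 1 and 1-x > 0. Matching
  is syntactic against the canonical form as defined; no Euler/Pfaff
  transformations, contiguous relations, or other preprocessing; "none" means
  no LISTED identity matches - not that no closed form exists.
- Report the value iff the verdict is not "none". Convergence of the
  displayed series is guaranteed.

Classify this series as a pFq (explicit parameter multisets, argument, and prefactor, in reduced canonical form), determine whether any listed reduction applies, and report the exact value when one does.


Key step: x = (3/5) and (1)_k (C = 10/3) is k! itself.
Step ratio: r(k) = (3/5) * (k-12/7) / [(k+1)] ; factor over Q: parameters, x = (3/5), and C = 10/3.

The series (x = 3/5) is 1F0: upper {-12/7}, lower {-}, prefactor 10/3. Verdict (x = 3/5): the I4 binomial reduction applies (the 1F0 binomial series: exponent 12/7, x = 3/5). Hence: (10/3) * (2/5)^(12/7).


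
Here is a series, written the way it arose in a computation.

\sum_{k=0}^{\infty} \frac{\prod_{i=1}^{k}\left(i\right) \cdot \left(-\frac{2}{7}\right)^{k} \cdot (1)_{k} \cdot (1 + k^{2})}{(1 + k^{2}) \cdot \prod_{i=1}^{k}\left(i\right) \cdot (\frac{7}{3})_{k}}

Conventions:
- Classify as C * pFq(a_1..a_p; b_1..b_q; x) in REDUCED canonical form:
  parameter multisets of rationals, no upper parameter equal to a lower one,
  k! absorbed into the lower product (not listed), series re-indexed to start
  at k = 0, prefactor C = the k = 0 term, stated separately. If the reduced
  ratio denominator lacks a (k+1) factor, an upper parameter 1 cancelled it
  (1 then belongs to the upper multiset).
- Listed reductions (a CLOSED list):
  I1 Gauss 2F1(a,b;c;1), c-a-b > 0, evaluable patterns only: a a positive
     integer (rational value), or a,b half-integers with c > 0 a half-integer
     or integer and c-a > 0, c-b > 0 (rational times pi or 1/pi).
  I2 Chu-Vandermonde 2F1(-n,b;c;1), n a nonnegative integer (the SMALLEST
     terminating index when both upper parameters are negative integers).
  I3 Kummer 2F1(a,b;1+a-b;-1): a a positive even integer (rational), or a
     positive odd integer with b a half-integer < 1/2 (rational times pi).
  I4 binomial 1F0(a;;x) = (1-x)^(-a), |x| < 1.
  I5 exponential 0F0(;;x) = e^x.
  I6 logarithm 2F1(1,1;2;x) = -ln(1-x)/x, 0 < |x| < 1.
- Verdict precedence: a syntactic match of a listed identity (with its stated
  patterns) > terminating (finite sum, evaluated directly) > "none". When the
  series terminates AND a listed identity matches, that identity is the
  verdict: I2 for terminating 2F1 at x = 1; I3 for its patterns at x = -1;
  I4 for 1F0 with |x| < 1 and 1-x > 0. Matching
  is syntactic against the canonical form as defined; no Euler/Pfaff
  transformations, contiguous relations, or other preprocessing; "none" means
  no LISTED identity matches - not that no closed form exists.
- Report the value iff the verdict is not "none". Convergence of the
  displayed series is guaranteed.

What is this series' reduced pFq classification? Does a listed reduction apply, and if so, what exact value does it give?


Key step: from the first term 1: the product of the first k integers (C = 1, x = -2/7) is k!.
Consecutive-term ratio: r(k) = -\frac{2}{7} * (k+1) (k+1) / [(k+\frac{7}{3}) (k+1)] - rational in k. x = -\frac{2}{7}; t_0 = 1; negate the roots.

Prefactor 1, argument -\frac{2}{7}: 2F1 with upper {1, 1} over lower {\frac{7}{3}}. Verdict: none (x = -\frac{2}{7}): each listed identity misses the multisets {1, 1} ; {\frac{7}{3}}.


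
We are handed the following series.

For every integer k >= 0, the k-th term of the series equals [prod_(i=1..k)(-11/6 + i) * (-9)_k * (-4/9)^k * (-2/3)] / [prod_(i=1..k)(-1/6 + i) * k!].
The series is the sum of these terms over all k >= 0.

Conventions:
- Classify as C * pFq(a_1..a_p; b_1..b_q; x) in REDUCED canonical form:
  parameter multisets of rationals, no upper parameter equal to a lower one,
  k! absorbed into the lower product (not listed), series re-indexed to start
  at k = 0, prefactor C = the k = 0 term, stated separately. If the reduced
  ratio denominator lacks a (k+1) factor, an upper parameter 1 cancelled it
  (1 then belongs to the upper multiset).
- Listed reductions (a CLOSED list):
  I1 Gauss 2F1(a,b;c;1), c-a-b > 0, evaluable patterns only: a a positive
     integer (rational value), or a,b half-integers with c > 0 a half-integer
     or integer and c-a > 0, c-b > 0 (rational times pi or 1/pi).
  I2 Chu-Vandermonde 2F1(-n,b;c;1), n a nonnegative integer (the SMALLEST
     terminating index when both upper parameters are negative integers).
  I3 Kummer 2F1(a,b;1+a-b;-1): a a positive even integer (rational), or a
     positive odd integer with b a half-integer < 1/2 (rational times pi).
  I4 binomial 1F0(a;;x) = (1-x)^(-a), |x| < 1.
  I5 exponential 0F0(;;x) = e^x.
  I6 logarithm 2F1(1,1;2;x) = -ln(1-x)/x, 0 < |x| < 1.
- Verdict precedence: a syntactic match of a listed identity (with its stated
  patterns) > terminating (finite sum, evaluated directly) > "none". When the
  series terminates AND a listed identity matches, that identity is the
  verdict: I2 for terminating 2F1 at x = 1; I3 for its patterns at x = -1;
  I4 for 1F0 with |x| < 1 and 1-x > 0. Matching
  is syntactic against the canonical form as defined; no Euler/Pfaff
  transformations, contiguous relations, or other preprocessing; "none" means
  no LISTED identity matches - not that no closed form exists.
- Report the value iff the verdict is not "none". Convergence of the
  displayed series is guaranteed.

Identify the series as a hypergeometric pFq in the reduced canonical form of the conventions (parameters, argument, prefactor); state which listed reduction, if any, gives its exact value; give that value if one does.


With C = -2/3: the canonical form is 2F1(-9, -5/6; 5/6; -4/9). Verdict: terminating - upper -9 stops the sum at k = 9; the 10 terms are added exactly. Its exact value is 37110030177954370/13696297171930593.

Structural cue: t_0 = -2/3 here, and the running product (prefactor -2/3) telescopes to a rising factorial.
Adjacent-term ratio: r(k) = (-4/9) * (k-9) (k-5/6) / [(k+5/6) (k+1)] ; factor over Q: parameters, x = (-4/9), and C = -2/3.


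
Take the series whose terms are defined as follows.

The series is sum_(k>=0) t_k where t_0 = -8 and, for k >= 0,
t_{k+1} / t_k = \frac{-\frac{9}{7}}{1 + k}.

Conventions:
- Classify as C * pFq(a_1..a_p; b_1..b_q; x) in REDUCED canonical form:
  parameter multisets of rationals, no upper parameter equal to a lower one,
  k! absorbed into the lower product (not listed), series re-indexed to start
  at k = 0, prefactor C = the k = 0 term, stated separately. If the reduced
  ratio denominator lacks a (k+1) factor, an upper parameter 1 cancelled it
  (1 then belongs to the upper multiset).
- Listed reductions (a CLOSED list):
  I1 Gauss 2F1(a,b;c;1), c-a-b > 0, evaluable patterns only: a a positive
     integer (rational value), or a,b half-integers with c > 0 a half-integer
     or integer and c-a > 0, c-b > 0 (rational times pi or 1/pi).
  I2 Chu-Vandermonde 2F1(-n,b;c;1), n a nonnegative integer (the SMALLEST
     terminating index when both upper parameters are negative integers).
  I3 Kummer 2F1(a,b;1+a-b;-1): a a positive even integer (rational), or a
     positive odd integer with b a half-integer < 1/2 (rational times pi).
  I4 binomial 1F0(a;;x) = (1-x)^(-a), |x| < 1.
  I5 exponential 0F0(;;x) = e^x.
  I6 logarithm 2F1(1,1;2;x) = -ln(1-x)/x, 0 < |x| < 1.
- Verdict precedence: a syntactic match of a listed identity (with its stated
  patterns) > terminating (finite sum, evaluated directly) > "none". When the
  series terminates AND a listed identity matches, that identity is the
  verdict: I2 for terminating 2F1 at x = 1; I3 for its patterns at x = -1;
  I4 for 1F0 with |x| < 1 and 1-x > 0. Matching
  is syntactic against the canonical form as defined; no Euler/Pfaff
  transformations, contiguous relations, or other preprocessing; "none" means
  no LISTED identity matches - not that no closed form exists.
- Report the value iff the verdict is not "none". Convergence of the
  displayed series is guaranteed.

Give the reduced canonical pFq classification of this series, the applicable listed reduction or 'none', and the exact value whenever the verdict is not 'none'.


x = -\frac{9}{7} here; the reduced form reads 0F0, upper {-}, lower {-}, C = -8. Verdict: this is the exponential series (I5) (the 0F0 exponential series at x = -\frac{9}{7}). Hence: \left(-8\right) \cdot e^{-\frac{9}{7}}.

Key observation: with t_0 = -8, the expanded ratio factors over Q; prefactor -8, roots give parameters.
Step ratio: r(k) = -\frac{9}{7} * 1 / [(k+1)] - rational in k. x = -\frac{9}{7}; t_0 = -8; negate the roots.


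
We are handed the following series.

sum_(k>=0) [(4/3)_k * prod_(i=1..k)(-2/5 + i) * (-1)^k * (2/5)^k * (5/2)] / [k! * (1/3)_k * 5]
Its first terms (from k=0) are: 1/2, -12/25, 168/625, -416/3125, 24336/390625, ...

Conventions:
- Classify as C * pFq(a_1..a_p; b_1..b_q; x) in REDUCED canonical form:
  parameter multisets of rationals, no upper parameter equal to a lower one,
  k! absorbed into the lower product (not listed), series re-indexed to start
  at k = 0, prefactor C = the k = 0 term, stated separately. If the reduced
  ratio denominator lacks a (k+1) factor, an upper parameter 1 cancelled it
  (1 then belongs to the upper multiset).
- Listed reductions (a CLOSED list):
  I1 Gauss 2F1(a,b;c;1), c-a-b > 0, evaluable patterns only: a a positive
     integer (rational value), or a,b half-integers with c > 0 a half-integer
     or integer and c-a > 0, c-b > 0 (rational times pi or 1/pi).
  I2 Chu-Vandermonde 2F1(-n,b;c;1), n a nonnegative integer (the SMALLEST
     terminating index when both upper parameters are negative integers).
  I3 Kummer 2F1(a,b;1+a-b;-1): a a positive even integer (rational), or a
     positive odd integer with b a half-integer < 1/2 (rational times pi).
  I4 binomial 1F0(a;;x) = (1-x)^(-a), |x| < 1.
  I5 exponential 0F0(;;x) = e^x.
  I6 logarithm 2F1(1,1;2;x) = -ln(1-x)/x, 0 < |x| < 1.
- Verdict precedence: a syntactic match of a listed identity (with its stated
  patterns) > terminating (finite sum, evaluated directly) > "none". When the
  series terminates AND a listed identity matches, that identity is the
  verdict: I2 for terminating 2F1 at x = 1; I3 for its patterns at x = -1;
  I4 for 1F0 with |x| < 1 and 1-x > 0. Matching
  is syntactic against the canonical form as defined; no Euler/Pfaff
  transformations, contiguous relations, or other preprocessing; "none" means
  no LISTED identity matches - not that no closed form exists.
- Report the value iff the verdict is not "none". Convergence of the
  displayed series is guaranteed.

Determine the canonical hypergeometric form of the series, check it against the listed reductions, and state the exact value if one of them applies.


The tell: t_0 being 1/2, the (-1)^k factor (prefactor 1/2) folds into the argument's sign.
Consecutive-term ratio: r(k) = (-2/5) * (k+3/5) (k+4/3) / [(k+1/3) (k+1)] - rational in k. x = (-2/5); t_0 = 1/2; negate the roots.

Prefactor 1/2, argument -2/5: 2F1 with upper {3/5, 4/3} over lower {1/3}. Verdict: none (x = -2/5): each listed identity misses the multisets {3/5, 4/3} ; {1/3}.
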